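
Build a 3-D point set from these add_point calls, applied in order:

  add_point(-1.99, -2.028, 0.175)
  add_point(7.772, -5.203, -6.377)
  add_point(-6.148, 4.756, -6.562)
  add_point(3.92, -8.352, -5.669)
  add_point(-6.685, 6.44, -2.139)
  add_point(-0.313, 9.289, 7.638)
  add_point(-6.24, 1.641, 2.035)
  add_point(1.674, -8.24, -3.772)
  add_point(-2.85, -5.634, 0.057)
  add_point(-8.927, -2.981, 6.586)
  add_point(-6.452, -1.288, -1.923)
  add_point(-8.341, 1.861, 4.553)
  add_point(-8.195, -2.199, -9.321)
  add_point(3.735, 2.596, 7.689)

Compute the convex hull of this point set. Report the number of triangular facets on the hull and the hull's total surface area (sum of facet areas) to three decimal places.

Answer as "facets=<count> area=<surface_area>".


facets=16 area=800.573

Hull vertices (10/14): indices [1, 2, 3, 4, 5, 7, 9, 11, 12, 13].

Triangle areas on the boundary:
  f1: (p13, p5, p9) → 53.8319
  f2: (p13, p5, p1) → 55.2819
  f3: (p3, p12, p1) → 33.1264
  f4: (p3, p13, p1) → 41.6643
  f5: (p7, p13, p9) → 98.6265
  f6: (p7, p3, p13) → 21.5303
  f7: (p7, p12, p9) → 92.8746
  f8: (p7, p3, p12) → 17.8448
  f9: (p11, p12, p9) → 37.9501
  f10: (p11, p4, p12) → 46.8102
  f11: (p11, p5, p9) → 24.6095
  f12: (p11, p4, p5) → 45.0952
  f13: (p2, p12, p1) → 63.2636
  f14: (p2, p4, p12) → 14.5311
  f15: (p2, p5, p1) → 135.6229
  f16: (p2, p4, p5) → 17.9098
Σ area = 800.573

Check V−E+F: 10 − 24 + 16 = 2.


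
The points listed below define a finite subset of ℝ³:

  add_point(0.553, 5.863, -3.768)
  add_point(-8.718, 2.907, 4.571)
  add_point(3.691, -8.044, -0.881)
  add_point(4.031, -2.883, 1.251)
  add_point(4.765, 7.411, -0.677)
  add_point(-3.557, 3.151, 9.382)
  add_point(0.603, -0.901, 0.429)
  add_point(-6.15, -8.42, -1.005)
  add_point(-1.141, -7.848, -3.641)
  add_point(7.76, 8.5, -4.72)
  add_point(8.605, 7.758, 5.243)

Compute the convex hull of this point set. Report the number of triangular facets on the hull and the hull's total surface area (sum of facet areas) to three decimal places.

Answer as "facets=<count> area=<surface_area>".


Points on the hull: [0, 1, 2, 4, 5, 7, 8, 9, 10] (9 of 11).

Area of each hull facet:
  f1: (p5, p10, p1) → 42.8653
  f2: (p5, p7, p1) → 44.7385
  f3: (p4, p10, p1) → 52.3567
  f4: (p4, p9, p1) → 20.3870
  f5: (p4, p9, p10) → 17.1568
  f6: (p0, p7, p1) → 80.4734
  f7: (p0, p9, p1) → 27.4159
  f8: (p8, p0, p7) → 38.4065
  f9: (p8, p0, p9) → 47.6020
  f10: (p2, p5, p7) → 76.0500
  f11: (p2, p8, p7) → 13.4229
  f12: (p2, p5, p10) → 107.8199
  f13: (p2, p9, p10) → 84.3256
  f14: (p2, p8, p9) → 48.5344
Σ area = 701.555

Check V−E+F: 9 − 21 + 14 = 2.

facets=14 area=701.555


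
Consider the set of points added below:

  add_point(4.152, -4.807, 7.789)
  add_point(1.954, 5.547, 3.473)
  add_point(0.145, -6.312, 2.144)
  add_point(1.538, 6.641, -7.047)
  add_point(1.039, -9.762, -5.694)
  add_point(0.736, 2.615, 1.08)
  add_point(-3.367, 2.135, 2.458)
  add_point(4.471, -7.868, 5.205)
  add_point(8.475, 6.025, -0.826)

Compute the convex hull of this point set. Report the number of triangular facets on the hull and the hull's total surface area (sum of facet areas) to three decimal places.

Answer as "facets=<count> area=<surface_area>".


facets=12 area=529.778

Points on the hull: [0, 1, 2, 3, 4, 6, 7, 8] (8 of 9).

Facet areas (half cross-product norm):
  f1: (p3, p4, p6) → 84.5049
  f2: (p3, p4, p8) → 76.5132
  f3: (p1, p0, p6) → 35.3011
  f4: (p1, p0, p8) → 44.4885
  f5: (p1, p3, p6) → 33.5712
  f6: (p1, p3, p8) → 35.3855
  f7: (p2, p4, p6) → 35.3708
  f8: (p2, p0, p6) → 32.4220
  f9: (p7, p2, p4) → 22.6041
  f10: (p7, p2, p0) → 11.0622
  f11: (p7, p4, p8) → 89.8121
  f12: (p7, p0, p8) → 28.7423
Σ area = 529.778

Euler characteristic 8−18+12 = 2 ✓


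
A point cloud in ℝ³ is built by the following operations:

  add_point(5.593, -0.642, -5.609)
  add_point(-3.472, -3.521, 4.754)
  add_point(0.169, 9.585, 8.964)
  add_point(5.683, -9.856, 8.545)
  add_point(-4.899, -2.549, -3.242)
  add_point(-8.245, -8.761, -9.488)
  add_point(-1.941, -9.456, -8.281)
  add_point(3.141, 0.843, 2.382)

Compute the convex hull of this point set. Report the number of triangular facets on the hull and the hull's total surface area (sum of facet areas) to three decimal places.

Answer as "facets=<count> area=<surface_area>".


Points on the hull: [0, 1, 2, 3, 5, 6] (6 of 8).

Facet areas (half cross-product norm):
  f1: (p0, p2, p5) → 150.1775
  f2: (p0, p2, p3) → 146.9357
  f3: (p1, p3, p5) → 87.8142
  f4: (p1, p2, p5) → 86.5889
  f5: (p1, p2, p3) → 82.0149
  f6: (p6, p3, p5) → 48.7775
  f7: (p6, p0, p5) → 31.2762
  f8: (p6, p0, p3) → 98.1861
Σ area = 731.771

Euler: V−E+F = 6−12+8 = 2.

facets=8 area=731.771


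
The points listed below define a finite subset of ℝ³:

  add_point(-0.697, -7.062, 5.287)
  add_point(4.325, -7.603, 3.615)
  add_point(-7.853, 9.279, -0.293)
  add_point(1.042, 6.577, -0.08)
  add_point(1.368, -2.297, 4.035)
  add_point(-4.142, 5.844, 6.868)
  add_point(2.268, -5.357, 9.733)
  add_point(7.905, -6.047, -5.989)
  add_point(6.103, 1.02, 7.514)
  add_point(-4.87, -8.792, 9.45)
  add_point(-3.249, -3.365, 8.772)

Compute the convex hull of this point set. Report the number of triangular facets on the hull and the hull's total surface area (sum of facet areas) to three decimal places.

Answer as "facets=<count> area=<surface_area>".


facets=14 area=692.988

Extreme-point indices: [1, 2, 3, 5, 6, 7, 8, 9, 10] — 9 of 11 on the boundary.

Area of each hull facet:
  f1: (p9, p7, p2) → 193.5537
  f2: (p10, p6, p9) → 16.9059
  f3: (p1, p9, p7) → 34.1023
  f4: (p1, p6, p9) → 26.9588
  f5: (p1, p8, p7) → 49.1248
  f6: (p1, p8, p6) → 26.2927
  f7: (p3, p7, p2) → 54.8973
  f8: (p3, p8, p7) → 77.3877
  f9: (p5, p8, p6) → 43.8943
  f10: (p5, p10, p6) → 25.1112
  f11: (p5, p3, p2) → 34.3701
  f12: (p5, p3, p8) → 43.8866
  f13: (p5, p9, p2) → 56.2387
  f14: (p5, p10, p9) → 10.2636
Σ area = 692.988

Check V−E+F: 9 − 21 + 14 = 2.


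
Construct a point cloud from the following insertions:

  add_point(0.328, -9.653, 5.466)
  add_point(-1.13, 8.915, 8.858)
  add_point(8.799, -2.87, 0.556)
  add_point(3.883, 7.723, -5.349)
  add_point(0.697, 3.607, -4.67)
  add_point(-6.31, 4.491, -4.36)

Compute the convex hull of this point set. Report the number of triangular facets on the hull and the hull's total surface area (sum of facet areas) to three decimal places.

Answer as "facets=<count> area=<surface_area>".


6 of the 6 inputs are extreme points: [0, 1, 2, 3, 4, 5].

Triangle areas on the boundary:
  f1: (p1, p0, p5) → 127.4625
  f2: (p1, p0, p2) → 101.7972
  f3: (p3, p1, p5) → 75.1349
  f4: (p3, p1, p2) → 96.0959
  f5: (p4, p0, p5) → 58.9330
  f6: (p4, p0, p2) → 69.1714
  f7: (p4, p3, p5) → 15.9680
  f8: (p4, p3, p2) → 30.4045
Σ area = 574.967

Euler: V−E+F = 6−12+8 = 2.

facets=8 area=574.967


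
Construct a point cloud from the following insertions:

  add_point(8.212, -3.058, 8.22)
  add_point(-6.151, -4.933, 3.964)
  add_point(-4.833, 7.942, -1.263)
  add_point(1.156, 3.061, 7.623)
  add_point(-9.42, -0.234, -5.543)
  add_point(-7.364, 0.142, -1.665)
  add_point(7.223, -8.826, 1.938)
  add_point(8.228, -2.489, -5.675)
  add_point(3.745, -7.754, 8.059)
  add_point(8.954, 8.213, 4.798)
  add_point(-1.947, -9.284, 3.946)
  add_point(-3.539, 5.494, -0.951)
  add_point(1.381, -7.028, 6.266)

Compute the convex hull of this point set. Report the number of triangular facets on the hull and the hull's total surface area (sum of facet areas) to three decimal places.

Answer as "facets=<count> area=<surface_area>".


Points on the hull: [0, 1, 2, 3, 4, 6, 7, 8, 9, 10] (10 of 13).

Triangle areas on the boundary:
  f1: (p0, p7, p9) → 77.5016
  f2: (p3, p0, p9) → 44.3679
  f3: (p6, p10, p4) → 67.2051
  f4: (p6, p7, p4) → 88.5420
  f5: (p6, p0, p7) → 42.4294
  f6: (p2, p3, p9) → 57.4578
  f7: (p2, p7, p4) → 86.2876
  f8: (p2, p7, p9) → 106.2512
  f9: (p1, p10, p4) → 28.9429
  f10: (p1, p2, p4) → 56.5269
  f11: (p1, p2, p3) → 64.6757
  f12: (p8, p3, p0) → 30.3032
  f13: (p8, p1, p3) → 54.4010
  f14: (p8, p1, p10) → 19.9695
  f15: (p8, p6, p10) → 25.3493
  f16: (p8, p6, p0) → 22.5887
Σ area = 872.800

Euler: V−E+F = 10−24+16 = 2.

facets=16 area=872.800


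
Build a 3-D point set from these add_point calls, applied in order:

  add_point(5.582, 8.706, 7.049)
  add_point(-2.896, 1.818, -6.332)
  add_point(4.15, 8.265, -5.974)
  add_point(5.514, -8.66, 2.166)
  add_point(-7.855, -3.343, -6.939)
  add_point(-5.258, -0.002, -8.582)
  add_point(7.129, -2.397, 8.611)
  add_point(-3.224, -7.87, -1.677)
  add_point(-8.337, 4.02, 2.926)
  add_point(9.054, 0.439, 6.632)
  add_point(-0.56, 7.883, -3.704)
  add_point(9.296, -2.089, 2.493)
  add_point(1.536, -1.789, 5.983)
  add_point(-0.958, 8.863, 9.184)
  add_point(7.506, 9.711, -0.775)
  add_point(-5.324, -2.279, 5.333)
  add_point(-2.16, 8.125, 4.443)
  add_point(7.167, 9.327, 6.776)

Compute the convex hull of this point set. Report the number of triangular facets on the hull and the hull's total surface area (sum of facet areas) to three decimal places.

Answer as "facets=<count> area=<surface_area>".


Hull vertices (15/18): indices [2, 3, 4, 5, 6, 7, 8, 9, 10, 11, 13, 14, 15, 16, 17].

Area of each hull facet:
  f1: (p10, p5, p8) → 54.0712
  f2: (p10, p13, p14) → 53.7420
  f3: (p4, p5, p8) → 27.7322
  f4: (p3, p4, p5) → 38.6321
  f5: (p3, p4, p7) → 23.7605
  f6: (p17, p13, p14) → 30.3314
  f7: (p2, p10, p14) → 16.5006
  f8: (p2, p10, p5) → 26.3219
  f9: (p2, p14, p11) → 39.2059
  f10: (p2, p3, p11) → 49.3184
  f11: (p2, p3, p5) → 108.1925
  f12: (p16, p13, p8) → 16.5131
  f13: (p16, p10, p8) → 31.3917
  f14: (p16, p10, p13) → 9.0532
  f15: (p15, p13, p8) → 39.8114
  f16: (p15, p3, p7) → 44.0552
  f17: (p15, p4, p8) → 43.8704
  f18: (p15, p4, p7) → 38.4113
  f19: (p9, p14, p11) → 28.8558
  f20: (p9, p17, p14) → 34.3774
  f21: (p6, p3, p11) → 24.3099
  f22: (p6, p9, p11) → 9.5809
  f23: (p6, p15, p3) → 55.1947
  f24: (p6, p15, p13) → 73.9839
  f25: (p6, p17, p13) → 50.0996
  f26: (p6, p9, p17) → 14.4945
Σ area = 981.812

Euler characteristic 15−39+26 = 2 ✓

facets=26 area=981.812


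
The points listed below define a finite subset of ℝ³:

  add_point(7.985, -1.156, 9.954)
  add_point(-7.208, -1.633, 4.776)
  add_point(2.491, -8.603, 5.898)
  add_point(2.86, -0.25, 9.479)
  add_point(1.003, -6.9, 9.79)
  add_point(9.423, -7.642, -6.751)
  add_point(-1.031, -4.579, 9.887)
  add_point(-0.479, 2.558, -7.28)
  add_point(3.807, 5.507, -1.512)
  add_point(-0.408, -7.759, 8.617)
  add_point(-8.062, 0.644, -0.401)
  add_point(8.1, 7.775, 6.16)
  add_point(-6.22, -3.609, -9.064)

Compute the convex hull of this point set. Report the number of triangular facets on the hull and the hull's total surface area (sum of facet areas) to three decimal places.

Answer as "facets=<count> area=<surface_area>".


Extreme-point indices: [0, 1, 2, 3, 4, 5, 6, 7, 8, 9, 10, 11, 12] — 13 of 13 on the boundary.

Facet areas (half cross-product norm):
  f1: (p12, p7, p10) → 39.3451
  f2: (p12, p7, p5) → 61.2053
  f3: (p12, p2, p5) → 111.7841
  f4: (p8, p11, p5) → 65.2064
  f5: (p8, p7, p5) → 54.7099
  f6: (p8, p11, p10) → 51.9758
  f7: (p8, p7, p10) → 40.4453
  f8: (p1, p11, p10) → 51.5346
  f9: (p1, p12, p10) → 22.5255
  f10: (p0, p11, p5) → 87.1832
  f11: (p0, p2, p5) → 72.9691
  f12: (p3, p0, p11) → 24.9270
  f13: (p3, p0, p6) → 13.0330
  f14: (p3, p1, p11) → 51.4108
  f15: (p3, p1, p6) → 24.4916
  f16: (p4, p0, p2) → 20.3519
  f17: (p4, p0, p6) → 13.9537
  f18: (p9, p1, p6) → 14.4786
  f19: (p9, p4, p6) → 3.1045
  f20: (p9, p4, p2) → 4.1151
  f21: (p9, p12, p2) → 36.1753
  f22: (p9, p1, p12) → 67.4040
Σ area = 932.330

Check V−E+F: 13 − 33 + 22 = 2.

facets=22 area=932.330


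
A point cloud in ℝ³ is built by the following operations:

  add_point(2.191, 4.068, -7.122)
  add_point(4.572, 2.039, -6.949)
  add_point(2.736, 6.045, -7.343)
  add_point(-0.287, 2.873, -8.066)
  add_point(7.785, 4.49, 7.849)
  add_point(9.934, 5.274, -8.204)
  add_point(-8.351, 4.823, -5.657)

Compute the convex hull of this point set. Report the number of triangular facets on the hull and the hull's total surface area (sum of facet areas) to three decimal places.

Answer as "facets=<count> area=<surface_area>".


facets=8 area=350.431

Hull vertices (6/7): indices [1, 2, 3, 4, 5, 6].

Facet areas (half cross-product norm):
  f1: (p4, p1, p6) → 101.5774
  f2: (p4, p1, p5) → 48.8756
  f3: (p3, p1, p6) → 10.6550
  f4: (p3, p1, p5) → 11.8360
  f5: (p2, p4, p6) → 89.5994
  f6: (p2, p4, p5) → 57.3392
  f7: (p2, p3, p6) → 17.3304
  f8: (p2, p3, p5) → 13.2178
Σ area = 350.431

Euler characteristic 6−12+8 = 2 ✓


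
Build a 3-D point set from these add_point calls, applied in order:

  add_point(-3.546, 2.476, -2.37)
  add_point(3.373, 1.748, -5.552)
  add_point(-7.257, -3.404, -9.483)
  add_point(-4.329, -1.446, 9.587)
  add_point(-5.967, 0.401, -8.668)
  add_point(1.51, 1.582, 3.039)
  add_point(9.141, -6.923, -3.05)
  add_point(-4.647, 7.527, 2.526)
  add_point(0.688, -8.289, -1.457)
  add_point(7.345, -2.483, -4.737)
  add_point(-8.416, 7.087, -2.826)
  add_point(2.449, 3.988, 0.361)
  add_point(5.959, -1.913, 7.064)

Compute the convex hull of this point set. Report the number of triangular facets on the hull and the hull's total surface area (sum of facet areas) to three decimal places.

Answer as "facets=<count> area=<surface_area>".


Points on the hull: [1, 2, 3, 4, 6, 7, 8, 9, 10, 11, 12] (11 of 13).

Per-facet area ½‖(b−a)×(c−a)‖:
  f1: (p3, p2, p10) → 97.2086
  f2: (p8, p2, p6) → 47.9833
  f3: (p8, p3, p2) → 85.3398
  f4: (p8, p12, p6) → 47.7592
  f5: (p8, p12, p3) → 61.1799
  f6: (p4, p2, p10) → 13.1756
  f7: (p4, p1, p10) → 45.7135
  f8: (p4, p1, p2) → 17.8267
  f9: (p9, p2, p6) → 36.0277
  f10: (p9, p1, p2) → 34.5128
  f11: (p9, p12, p6) → 29.2711
  f12: (p7, p1, p10) → 41.1491
  f13: (p7, p3, p10) → 33.1213
  f14: (p7, p12, p3) → 60.3355
  f15: (p11, p9, p12) → 44.7381
  f16: (p11, p9, p1) → 18.2552
  f17: (p11, p7, p12) → 36.2025
  f18: (p11, p7, p1) → 22.4416
Σ area = 772.242

Euler characteristic 11−27+18 = 2 ✓

facets=18 area=772.242


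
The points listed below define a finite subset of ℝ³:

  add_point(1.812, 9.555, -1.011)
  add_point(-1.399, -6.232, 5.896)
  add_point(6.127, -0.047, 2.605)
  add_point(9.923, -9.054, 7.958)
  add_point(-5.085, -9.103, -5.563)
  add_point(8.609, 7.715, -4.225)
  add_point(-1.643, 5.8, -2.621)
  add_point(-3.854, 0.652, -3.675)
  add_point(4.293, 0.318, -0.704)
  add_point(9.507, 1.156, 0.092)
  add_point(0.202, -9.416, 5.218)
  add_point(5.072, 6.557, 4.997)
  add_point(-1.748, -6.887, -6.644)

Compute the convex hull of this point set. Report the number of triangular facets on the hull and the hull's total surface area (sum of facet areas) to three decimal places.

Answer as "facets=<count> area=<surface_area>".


facets=18 area=778.415

Points on the hull: [0, 1, 3, 4, 5, 6, 7, 9, 10, 11, 12] (11 of 13).

Per-facet area ½‖(b−a)×(c−a)‖:
  f1: (p10, p3, p4) → 45.2884
  f2: (p1, p10, p4) → 21.7612
  f3: (p1, p10, p3) → 17.2236
  f4: (p12, p3, p4) → 37.9445
  f5: (p7, p1, p4) → 55.7118
  f6: (p7, p12, p4) → 17.0637
  f7: (p11, p1, p3) → 83.2306
  f8: (p11, p5, p0) → 28.5831
  f9: (p9, p12, p3) → 98.4500
  f10: (p9, p12, p5) → 60.4223
  f11: (p9, p11, p3) → 54.2763
  f12: (p9, p11, p5) → 32.4849
  f13: (p6, p7, p1) → 32.8498
  f14: (p6, p11, p0) → 19.3733
  f15: (p6, p11, p1) → 69.3621
  f16: (p6, p5, p0) → 19.9082
  f17: (p6, p12, p5) → 69.5830
  f18: (p6, p7, p12) → 14.8983
Σ area = 778.415

Check V−E+F: 11 − 27 + 18 = 2.


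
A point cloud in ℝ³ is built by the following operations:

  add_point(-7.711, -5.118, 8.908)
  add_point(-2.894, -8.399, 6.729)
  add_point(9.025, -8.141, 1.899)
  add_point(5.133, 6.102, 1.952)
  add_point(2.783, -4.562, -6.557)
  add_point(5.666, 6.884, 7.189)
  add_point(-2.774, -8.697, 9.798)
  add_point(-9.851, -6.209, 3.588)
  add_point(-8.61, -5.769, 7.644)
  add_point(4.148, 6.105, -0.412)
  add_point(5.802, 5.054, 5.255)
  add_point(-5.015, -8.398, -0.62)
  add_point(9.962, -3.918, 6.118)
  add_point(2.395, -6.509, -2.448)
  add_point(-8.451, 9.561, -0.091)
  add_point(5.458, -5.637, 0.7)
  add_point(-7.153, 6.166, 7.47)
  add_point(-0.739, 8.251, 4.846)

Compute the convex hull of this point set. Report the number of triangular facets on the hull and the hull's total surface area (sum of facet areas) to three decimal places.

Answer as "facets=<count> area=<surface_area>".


facets=24 area=1008.124

Points on the hull: [0, 2, 3, 4, 5, 6, 7, 8, 9, 11, 12, 14, 16, 17] (14 of 18).

Triangle areas on the boundary:
  f1: (p16, p14, p7) → 55.3782
  f2: (p9, p4, p14) → 80.2047
  f3: (p9, p2, p12) → 39.9125
  f4: (p9, p2, p4) → 67.8493
  f5: (p6, p2, p12) → 41.7598
  f6: (p11, p2, p4) → 57.9281
  f7: (p11, p14, p7) → 54.7083
  f8: (p11, p4, p14) → 94.2708
  f9: (p11, p6, p7) → 32.2817
  f10: (p11, p6, p2) → 70.3732
  f11: (p5, p6, p12) → 82.1814
  f12: (p5, p6, p16) → 98.0829
  f13: (p0, p6, p16) → 29.2048
  f14: (p17, p9, p14) → 33.8811
  f15: (p17, p5, p9) → 23.6413
  f16: (p17, p16, p14) → 28.8973
  f17: (p17, p5, p16) → 19.3942
  f18: (p3, p9, p12) → 13.3331
  f19: (p3, p5, p12) → 30.5017
  f20: (p3, p5, p9) → 2.1948
  f21: (p8, p16, p7) → 25.4416
  f22: (p8, p0, p16) → 9.0922
  f23: (p8, p6, p7) → 12.6867
  f24: (p8, p0, p6) → 4.9245
Σ area = 1008.124

Check V−E+F: 14 − 36 + 24 = 2.


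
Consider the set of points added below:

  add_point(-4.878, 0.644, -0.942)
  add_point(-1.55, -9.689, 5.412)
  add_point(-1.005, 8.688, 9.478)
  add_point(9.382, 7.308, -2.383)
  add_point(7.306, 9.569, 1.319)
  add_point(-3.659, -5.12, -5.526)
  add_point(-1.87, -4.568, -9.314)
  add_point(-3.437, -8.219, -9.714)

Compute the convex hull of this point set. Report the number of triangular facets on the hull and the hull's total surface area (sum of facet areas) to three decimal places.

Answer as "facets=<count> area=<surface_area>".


Points on the hull: [0, 1, 2, 3, 4, 6, 7] (7 of 8).

Area of each hull facet:
  f1: (p2, p1, p0) → 86.2755
  f2: (p7, p1, p0) → 76.2893
  f3: (p7, p1, p3) → 154.1750
  f4: (p4, p2, p0) → 76.7998
  f5: (p4, p1, p3) → 51.6676
  f6: (p4, p2, p1) → 109.7851
  f7: (p6, p7, p0) → 18.5944
  f8: (p6, p7, p3) → 15.5556
  f9: (p6, p4, p0) → 77.3992
  f10: (p6, p4, p3) → 40.1590
Σ area = 706.701

Check V−E+F: 7 − 15 + 10 = 2.

facets=10 area=706.701


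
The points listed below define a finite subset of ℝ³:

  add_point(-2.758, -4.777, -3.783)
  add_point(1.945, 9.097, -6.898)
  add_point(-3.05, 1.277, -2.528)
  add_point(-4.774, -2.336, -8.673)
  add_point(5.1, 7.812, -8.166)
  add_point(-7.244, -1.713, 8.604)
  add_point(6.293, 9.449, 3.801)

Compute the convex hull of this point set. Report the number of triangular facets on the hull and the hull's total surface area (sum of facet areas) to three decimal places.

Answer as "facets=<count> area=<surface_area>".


facets=8 area=548.910

Extreme-point indices: [0, 1, 3, 4, 5, 6] — 6 of 7 on the boundary.

Facet areas (half cross-product norm):
  f1: (p0, p6, p5) → 115.2608
  f2: (p3, p0, p5) → 32.6651
  f3: (p1, p6, p5) → 104.9353
  f4: (p1, p3, p5) → 116.3461
  f5: (p4, p0, p6) → 93.2307
  f6: (p4, p1, p6) → 20.9989
  f7: (p4, p3, p0) → 41.2499
  f8: (p4, p1, p3) → 24.2237
Σ area = 548.910

Euler: V−E+F = 6−12+8 = 2.


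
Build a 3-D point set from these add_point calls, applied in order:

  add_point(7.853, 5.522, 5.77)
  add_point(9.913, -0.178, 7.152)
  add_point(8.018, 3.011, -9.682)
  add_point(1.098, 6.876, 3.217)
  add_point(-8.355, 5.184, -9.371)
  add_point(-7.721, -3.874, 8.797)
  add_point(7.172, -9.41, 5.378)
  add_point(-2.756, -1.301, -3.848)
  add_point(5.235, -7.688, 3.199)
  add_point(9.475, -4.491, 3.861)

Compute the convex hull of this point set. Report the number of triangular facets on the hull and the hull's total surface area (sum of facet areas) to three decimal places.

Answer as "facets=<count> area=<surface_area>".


facets=16 area=938.531

Extreme-point indices: [0, 1, 2, 3, 4, 5, 6, 7, 8, 9] — 10 of 10 on the boundary.

Area of each hull facet:
  f1: (p5, p6, p1) → 79.1531
  f2: (p3, p5, p4) → 117.5696
  f3: (p3, p2, p4) → 108.1045
  f4: (p7, p5, p4) → 64.0607
  f5: (p7, p2, p4) → 66.2005
  f6: (p9, p6, p1) → 12.7001
  f7: (p9, p2, p1) → 41.8285
  f8: (p9, p2, p6) → 34.5117
  f9: (p0, p5, p1) → 55.8577
  f10: (p0, p3, p5) → 52.8453
  f11: (p0, p2, p1) → 48.5450
  f12: (p0, p3, p2) → 54.7955
  f13: (p8, p2, p6) → 20.0890
  f14: (p8, p7, p2) → 80.2015
  f15: (p8, p5, p6) → 22.7580
  f16: (p8, p7, p5) → 79.3103
Σ area = 938.531

Euler: V−E+F = 10−24+16 = 2.


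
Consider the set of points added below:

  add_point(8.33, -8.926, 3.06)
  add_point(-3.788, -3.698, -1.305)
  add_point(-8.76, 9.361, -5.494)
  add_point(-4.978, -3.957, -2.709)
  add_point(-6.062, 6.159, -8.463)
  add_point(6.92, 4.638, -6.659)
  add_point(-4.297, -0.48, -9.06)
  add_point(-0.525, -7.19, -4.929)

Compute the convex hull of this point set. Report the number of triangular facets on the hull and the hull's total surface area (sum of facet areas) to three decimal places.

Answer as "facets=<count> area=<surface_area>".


facets=12 area=539.522

Extreme-point indices: [0, 1, 2, 3, 4, 5, 6, 7] — 8 of 8 on the boundary.

Area of each hull facet:
  f1: (p1, p0, p2) → 69.9430
  f2: (p5, p0, p2) → 132.2693
  f3: (p3, p6, p2) → 41.1559
  f4: (p3, p1, p2) → 12.8869
  f5: (p3, p1, p0) → 8.6466
  f6: (p4, p6, p2) → 10.9581
  f7: (p4, p5, p2) → 29.1291
  f8: (p4, p5, p6) → 42.5979
  f9: (p7, p3, p0) → 33.0472
  f10: (p7, p3, p6) → 21.3746
  f11: (p7, p5, p0) → 83.3807
  f12: (p7, p5, p6) → 54.1326
Σ area = 539.522

Euler: V−E+F = 8−18+12 = 2.


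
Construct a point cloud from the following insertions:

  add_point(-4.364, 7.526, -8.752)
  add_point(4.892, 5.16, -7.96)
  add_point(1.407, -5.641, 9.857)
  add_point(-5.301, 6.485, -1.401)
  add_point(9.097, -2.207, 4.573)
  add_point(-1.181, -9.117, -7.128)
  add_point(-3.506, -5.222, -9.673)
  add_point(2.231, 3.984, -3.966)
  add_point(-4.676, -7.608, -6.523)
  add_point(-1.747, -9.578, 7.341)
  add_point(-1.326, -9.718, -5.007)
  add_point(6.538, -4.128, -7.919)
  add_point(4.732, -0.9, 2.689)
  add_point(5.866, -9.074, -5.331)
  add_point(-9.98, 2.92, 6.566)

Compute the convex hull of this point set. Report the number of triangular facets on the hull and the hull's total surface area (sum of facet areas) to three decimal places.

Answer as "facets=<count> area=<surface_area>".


Extreme-point indices: [0, 1, 2, 3, 4, 5, 6, 8, 9, 10, 11, 13, 14] — 13 of 15 on the boundary.

Triangle areas on the boundary:
  f1: (p3, p4, p14) → 88.1977
  f2: (p3, p0, p14) → 16.1898
  f3: (p8, p0, p14) → 118.4572
  f4: (p8, p9, p14) → 102.9898
  f5: (p8, p9, p10) → 24.7712
  f6: (p2, p4, p14) → 69.7668
  f7: (p2, p9, p14) → 40.8767
  f8: (p2, p9, p4) → 25.2090
  f9: (p1, p3, p4) → 91.0710
  f10: (p1, p3, p0) → 35.8681
  f11: (p1, p11, p4) → 60.4648
  f12: (p13, p11, p4) → 34.6814
  f13: (p13, p9, p4) → 78.3691
  f14: (p13, p9, p10) → 44.5198
  f15: (p6, p8, p0) → 22.8265
  f16: (p6, p1, p0) → 58.4880
  f17: (p6, p1, p11) → 48.2571
  f18: (p5, p13, p11) → 20.4446
  f19: (p5, p6, p11) → 23.9269
  f20: (p5, p13, p10) → 7.9139
  f21: (p5, p8, p10) → 4.2350
  f22: (p5, p6, p8) → 7.8521
Σ area = 1025.377

Euler: V−E+F = 13−33+22 = 2.

facets=22 area=1025.377


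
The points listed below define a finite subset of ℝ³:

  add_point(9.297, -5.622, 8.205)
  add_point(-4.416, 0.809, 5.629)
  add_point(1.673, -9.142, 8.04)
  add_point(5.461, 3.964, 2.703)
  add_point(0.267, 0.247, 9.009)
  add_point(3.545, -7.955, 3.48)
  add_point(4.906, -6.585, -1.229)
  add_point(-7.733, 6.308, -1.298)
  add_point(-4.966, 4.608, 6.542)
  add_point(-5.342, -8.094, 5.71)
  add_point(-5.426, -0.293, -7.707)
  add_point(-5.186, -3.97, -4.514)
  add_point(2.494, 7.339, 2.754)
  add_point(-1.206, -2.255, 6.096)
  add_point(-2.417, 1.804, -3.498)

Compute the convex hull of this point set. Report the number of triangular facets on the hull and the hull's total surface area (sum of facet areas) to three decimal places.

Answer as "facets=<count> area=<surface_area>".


Extreme-point indices: [0, 2, 3, 4, 5, 6, 7, 8, 9, 10, 11, 12] — 12 of 15 on the boundary.

Area of each hull facet:
  f1: (p9, p8, p7) → 53.5762
  f2: (p5, p2, p0) → 19.3664
  f3: (p5, p9, p2) → 18.9159
  f4: (p4, p2, p0) → 38.4659
  f5: (p4, p9, p2) → 34.5385
  f6: (p4, p9, p8) → 38.3181
  f7: (p6, p3, p0) → 53.3991
  f8: (p6, p3, p10) → 75.3114
  f9: (p6, p5, p0) → 19.0417
  f10: (p6, p5, p9) → 20.3466
  f11: (p12, p4, p8) → 30.6165
  f12: (p12, p8, p7) → 36.7093
  f13: (p12, p3, p0) → 14.8006
  f14: (p12, p4, p0) → 51.8077
  f15: (p12, p10, p7) → 52.1985
  f16: (p12, p3, p10) → 34.0792
  f17: (p11, p6, p10) → 24.1502
  f18: (p11, p6, p9) → 56.3305
  f19: (p11, p10, p7) → 23.0210
  f20: (p11, p9, p7) → 60.8366
Σ area = 755.830

Euler characteristic 12−30+20 = 2 ✓

facets=20 area=755.830


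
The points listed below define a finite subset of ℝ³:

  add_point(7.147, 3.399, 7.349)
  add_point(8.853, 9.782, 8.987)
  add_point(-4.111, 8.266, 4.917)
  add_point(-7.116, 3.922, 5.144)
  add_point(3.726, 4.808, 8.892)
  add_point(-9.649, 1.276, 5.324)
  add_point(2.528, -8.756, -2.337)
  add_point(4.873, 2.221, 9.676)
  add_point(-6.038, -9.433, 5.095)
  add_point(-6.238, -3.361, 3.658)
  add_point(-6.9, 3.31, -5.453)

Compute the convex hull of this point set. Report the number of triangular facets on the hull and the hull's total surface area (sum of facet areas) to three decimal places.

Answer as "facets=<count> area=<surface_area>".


facets=14 area=765.447

Hull vertices (9/11): indices [0, 1, 2, 4, 5, 6, 7, 8, 10].

Facet areas (half cross-product norm):
  f1: (p10, p8, p5) → 63.7305
  f2: (p6, p10, p1) → 164.6342
  f3: (p6, p10, p8) → 85.2542
  f4: (p7, p8, p5) → 83.3258
  f5: (p7, p6, p8) → 88.1386
  f6: (p2, p10, p5) → 47.5493
  f7: (p2, p10, p1) → 68.5062
  f8: (p4, p7, p5) → 20.4870
  f9: (p4, p7, p1) → 9.9032
  f10: (p4, p2, p5) → 41.2213
  f11: (p4, p2, p1) → 31.6450
  f12: (p0, p6, p1) → 21.8729
  f13: (p0, p7, p1) → 11.1496
  f14: (p0, p7, p6) → 28.0296
Σ area = 765.447

Check V−E+F: 9 − 21 + 14 = 2.


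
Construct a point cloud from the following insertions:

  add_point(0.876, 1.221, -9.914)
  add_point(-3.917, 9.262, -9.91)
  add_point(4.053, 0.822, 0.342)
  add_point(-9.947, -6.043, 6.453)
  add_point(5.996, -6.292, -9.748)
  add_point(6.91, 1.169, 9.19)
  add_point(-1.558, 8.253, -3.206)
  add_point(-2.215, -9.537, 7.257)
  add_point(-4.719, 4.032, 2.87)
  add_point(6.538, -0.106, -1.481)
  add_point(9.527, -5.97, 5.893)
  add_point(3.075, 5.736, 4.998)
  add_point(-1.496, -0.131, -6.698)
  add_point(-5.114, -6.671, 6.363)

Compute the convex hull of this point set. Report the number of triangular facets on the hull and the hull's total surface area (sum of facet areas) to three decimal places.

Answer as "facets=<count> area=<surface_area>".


facets=20 area=994.988

Hull vertices (12/14): indices [0, 1, 3, 4, 5, 6, 7, 8, 9, 10, 11, 12].

Triangle areas on the boundary:
  f1: (p8, p1, p3) → 64.3500
  f2: (p8, p5, p3) → 80.4562
  f3: (p7, p4, p3) → 79.3513
  f4: (p7, p4, p10) → 98.4398
  f5: (p7, p5, p3) → 57.9680
  f6: (p7, p5, p10) → 50.9319
  f7: (p12, p1, p3) → 76.1341
  f8: (p12, p4, p3) → 78.0862
  f9: (p9, p5, p10) → 38.9436
  f10: (p9, p4, p10) → 49.3764
  f11: (p9, p4, p1) → 84.2017
  f12: (p11, p8, p5) → 25.7880
  f13: (p11, p9, p1) → 74.6680
  f14: (p11, p9, p5) → 33.6061
  f15: (p0, p4, p1) → 2.6998
  f16: (p0, p12, p1) → 19.7440
  f17: (p0, p12, p4) → 19.1668
  f18: (p6, p8, p1) → 21.9443
  f19: (p6, p11, p1) → 7.2892
  f20: (p6, p11, p8) → 31.8424
Σ area = 994.988

Check V−E+F: 12 − 30 + 20 = 2.


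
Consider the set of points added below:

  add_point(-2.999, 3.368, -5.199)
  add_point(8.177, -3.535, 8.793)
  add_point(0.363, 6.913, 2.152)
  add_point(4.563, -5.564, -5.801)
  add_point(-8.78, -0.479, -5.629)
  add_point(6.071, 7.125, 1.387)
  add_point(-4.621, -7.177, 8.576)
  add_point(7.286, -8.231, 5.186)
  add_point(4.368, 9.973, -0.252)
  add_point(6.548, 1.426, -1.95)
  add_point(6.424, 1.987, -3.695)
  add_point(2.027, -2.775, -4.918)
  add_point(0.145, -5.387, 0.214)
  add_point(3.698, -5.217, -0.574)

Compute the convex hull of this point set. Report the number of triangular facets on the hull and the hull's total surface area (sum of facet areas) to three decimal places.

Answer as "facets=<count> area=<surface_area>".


facets=16 area=776.075

10 of the 14 inputs are extreme points: [0, 1, 2, 3, 4, 5, 6, 7, 8, 10].

Facet areas (half cross-product norm):
  f1: (p6, p3, p4) → 107.5125
  f2: (p0, p8, p4) → 15.8568
  f3: (p0, p3, p4) → 40.5107
  f4: (p2, p8, p1) → 40.0196
  f5: (p2, p6, p1) → 92.1111
  f6: (p2, p8, p4) → 33.7480
  f7: (p2, p6, p4) → 103.2678
  f8: (p7, p6, p1) → 37.0554
  f9: (p7, p6, p3) → 72.2401
  f10: (p10, p0, p8) → 41.1931
  f11: (p10, p0, p3) → 38.5005
  f12: (p10, p7, p3) → 46.6752
  f13: (p10, p7, p1) → 39.8998
  f14: (p5, p8, p1) → 7.8230
  f15: (p5, p10, p1) → 46.7248
  f16: (p5, p10, p8) → 12.9364
Σ area = 776.075

Euler characteristic 10−24+16 = 2 ✓


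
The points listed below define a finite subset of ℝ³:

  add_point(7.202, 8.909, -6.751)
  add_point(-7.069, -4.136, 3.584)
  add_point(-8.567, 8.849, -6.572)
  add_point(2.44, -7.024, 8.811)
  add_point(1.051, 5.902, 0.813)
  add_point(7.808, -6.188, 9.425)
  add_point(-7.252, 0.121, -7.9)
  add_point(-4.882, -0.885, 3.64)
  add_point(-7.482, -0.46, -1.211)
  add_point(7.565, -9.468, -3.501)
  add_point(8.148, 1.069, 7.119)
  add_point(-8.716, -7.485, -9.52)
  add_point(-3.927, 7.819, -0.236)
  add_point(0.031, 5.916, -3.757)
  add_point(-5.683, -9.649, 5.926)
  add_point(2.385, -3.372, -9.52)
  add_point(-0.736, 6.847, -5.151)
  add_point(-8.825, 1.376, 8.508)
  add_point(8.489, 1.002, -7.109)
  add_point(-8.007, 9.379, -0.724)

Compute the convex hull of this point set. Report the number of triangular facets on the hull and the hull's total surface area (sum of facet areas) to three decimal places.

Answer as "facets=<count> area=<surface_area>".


facets=20 area=1388.047

Points on the hull: [0, 2, 3, 5, 9, 10, 11, 14, 15, 17, 18, 19] (12 of 20).

Triangle areas on the boundary:
  f1: (p11, p14, p17) → 93.3006
  f2: (p2, p11, p17) → 134.1909
  f3: (p3, p14, p17) → 52.6649
  f4: (p3, p5, p17) → 27.5158
  f5: (p3, p5, p14) → 6.4063
  f6: (p9, p5, p18) → 73.8638
  f7: (p9, p11, p14) → 117.8510
  f8: (p9, p5, p14) → 90.9736
  f9: (p19, p2, p17) → 26.3997
  f10: (p19, p0, p2) → 46.3465
  f11: (p10, p5, p17) → 64.8245
  f12: (p10, p19, p17) → 103.5766
  f13: (p10, p19, p0) → 126.4325
  f14: (p10, p5, p18) → 51.7583
  f15: (p10, p0, p18) → 56.9840
  f16: (p15, p9, p18) → 38.2597
  f17: (p15, p9, p11) → 56.9962
  f18: (p15, p0, p18) → 28.4546
  f19: (p15, p2, p11) → 92.0250
  f20: (p15, p0, p2) → 99.2222
Σ area = 1388.047

Euler characteristic 12−30+20 = 2 ✓


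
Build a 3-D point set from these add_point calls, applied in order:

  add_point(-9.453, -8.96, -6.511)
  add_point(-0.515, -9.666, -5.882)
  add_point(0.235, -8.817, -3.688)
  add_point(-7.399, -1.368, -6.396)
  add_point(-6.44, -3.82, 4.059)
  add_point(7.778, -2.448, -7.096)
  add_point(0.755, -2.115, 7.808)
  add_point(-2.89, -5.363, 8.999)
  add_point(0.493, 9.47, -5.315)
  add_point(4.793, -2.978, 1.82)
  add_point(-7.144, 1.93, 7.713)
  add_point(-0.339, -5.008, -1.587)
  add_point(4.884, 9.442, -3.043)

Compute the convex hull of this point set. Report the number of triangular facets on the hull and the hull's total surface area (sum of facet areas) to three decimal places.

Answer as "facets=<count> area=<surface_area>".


facets=20 area=872.985

Extreme-point indices: [0, 1, 2, 3, 4, 5, 6, 7, 8, 9, 10, 12] — 12 of 13 on the boundary.

Area of each hull facet:
  f1: (p3, p5, p0) → 58.7999
  f2: (p3, p8, p5) → 87.2571
  f3: (p3, p10, p0) → 55.3493
  f4: (p3, p10, p8) → 93.7860
  f5: (p1, p5, p0) → 36.1371
  f6: (p1, p7, p0) → 70.0320
  f7: (p12, p8, p5) → 31.8089
  f8: (p12, p10, p8) → 41.6840
  f9: (p4, p7, p0) → 26.3427
  f10: (p4, p10, p0) → 25.2127
  f11: (p4, p10, p7) → 21.2310
  f12: (p9, p12, p5) → 57.5698
  f13: (p2, p1, p7) → 8.7424
  f14: (p2, p9, p7) → 49.5412
  f15: (p2, p1, p5) → 12.7687
  f16: (p2, p9, p5) → 40.3310
  f17: (p6, p9, p7) → 15.5989
  f18: (p6, p9, p12) → 47.5933
  f19: (p6, p10, p7) → 20.9023
  f20: (p6, p12, p10) → 72.2967
Σ area = 872.985

Euler: V−E+F = 12−30+20 = 2.


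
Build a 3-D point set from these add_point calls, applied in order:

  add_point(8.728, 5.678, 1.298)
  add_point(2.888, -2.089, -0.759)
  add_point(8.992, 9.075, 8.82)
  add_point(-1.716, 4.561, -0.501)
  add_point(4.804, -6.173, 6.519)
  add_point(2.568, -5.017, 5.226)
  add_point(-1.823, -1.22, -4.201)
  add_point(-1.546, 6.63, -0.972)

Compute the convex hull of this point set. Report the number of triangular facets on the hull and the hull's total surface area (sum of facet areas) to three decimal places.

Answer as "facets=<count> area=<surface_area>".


Hull vertices (8/8): indices [0, 1, 2, 3, 4, 5, 6, 7].

Area of each hull facet:
  f1: (p0, p4, p2) → 55.8607
  f2: (p1, p4, p6) → 16.8486
  f3: (p1, p0, p6) → 25.7772
  f4: (p1, p0, p4) → 42.4353
  f5: (p5, p4, p2) → 22.4541
  f6: (p5, p3, p2) → 84.5157
  f7: (p5, p4, p6) → 8.4367
  f8: (p5, p3, p6) → 37.4031
  f9: (p7, p0, p2) → 42.8280
  f10: (p7, p3, p2) → 15.4903
  f11: (p7, p0, p6) → 44.8413
  f12: (p7, p3, p6) → 5.2141
Σ area = 402.105

Euler: V−E+F = 8−18+12 = 2.

facets=12 area=402.105


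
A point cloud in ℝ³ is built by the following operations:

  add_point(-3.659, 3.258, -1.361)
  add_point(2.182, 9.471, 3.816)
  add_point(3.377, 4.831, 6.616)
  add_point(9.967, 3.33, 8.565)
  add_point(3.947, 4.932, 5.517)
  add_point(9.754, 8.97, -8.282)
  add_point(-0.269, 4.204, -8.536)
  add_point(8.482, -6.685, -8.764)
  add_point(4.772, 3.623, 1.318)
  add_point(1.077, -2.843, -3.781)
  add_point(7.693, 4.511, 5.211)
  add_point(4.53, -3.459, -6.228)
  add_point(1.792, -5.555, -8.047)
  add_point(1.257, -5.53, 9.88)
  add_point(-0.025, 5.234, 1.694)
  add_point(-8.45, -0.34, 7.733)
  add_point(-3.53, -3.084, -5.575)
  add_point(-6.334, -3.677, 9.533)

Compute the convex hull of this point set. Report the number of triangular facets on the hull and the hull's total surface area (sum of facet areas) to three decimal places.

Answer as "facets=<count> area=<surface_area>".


facets=18 area=1065.419

11 of the 18 inputs are extreme points: [0, 1, 3, 5, 6, 7, 12, 13, 15, 16, 17].

Triangle areas on the boundary:
  f1: (p1, p3, p15) → 82.3664
  f2: (p13, p7, p3) → 119.0086
  f3: (p0, p1, p15) → 54.2965
  f4: (p0, p6, p1) → 39.4481
  f5: (p0, p16, p15) → 40.6766
  f6: (p0, p16, p6) → 27.8175
  f7: (p5, p1, p3) → 78.4705
  f8: (p5, p6, p1) → 71.0169
  f9: (p5, p7, p3) → 133.7584
  f10: (p5, p6, p7) → 75.4622
  f11: (p17, p3, p15) → 38.2924
  f12: (p17, p13, p3) → 42.2031
  f13: (p17, p16, p15) → 31.2970
  f14: (p12, p6, p7) → 31.7937
  f15: (p12, p16, p6) → 26.9045
  f16: (p12, p17, p16) → 41.8488
  f17: (p12, p13, p7) → 60.6250
  f18: (p12, p17, p13) → 70.1322
Σ area = 1065.419

Euler characteristic 11−27+18 = 2 ✓


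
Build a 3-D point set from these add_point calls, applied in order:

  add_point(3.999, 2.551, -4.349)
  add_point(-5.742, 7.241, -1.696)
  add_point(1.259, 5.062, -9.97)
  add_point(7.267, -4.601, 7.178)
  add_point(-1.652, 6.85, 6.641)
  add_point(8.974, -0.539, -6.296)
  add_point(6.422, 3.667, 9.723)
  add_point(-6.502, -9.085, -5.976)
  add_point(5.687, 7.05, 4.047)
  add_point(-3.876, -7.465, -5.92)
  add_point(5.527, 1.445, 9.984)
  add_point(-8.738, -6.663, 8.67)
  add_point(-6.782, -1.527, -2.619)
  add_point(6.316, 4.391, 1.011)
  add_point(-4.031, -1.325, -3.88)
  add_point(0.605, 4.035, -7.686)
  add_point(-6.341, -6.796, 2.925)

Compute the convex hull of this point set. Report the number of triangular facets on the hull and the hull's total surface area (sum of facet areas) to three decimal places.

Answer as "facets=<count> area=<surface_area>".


Hull vertices (11/17): indices [1, 2, 3, 4, 5, 6, 7, 8, 10, 11, 12].

Triangle areas on the boundary:
  f1: (p4, p1, p11) → 71.4519
  f2: (p12, p1, p11) → 52.6339
  f3: (p12, p7, p11) → 51.9473
  f4: (p12, p7, p1) → 12.4984
  f5: (p2, p7, p5) → 83.1973
  f6: (p2, p7, p1) → 87.4272
  f7: (p3, p7, p5) → 120.9821
  f8: (p3, p10, p11) → 54.9560
  f9: (p3, p7, p11) → 118.7640
  f10: (p6, p10, p11) → 12.7150
  f11: (p6, p4, p11) → 70.7692
  f12: (p6, p3, p5) → 61.6000
  f13: (p6, p3, p10) → 6.1511
  f14: (p8, p6, p4) → 25.3960
  f15: (p8, p4, p1) → 35.9462
  f16: (p8, p2, p1) → 68.7697
  f17: (p8, p2, p5) → 65.9841
  f18: (p8, p6, p5) → 41.2749
Σ area = 1042.464

Euler: V−E+F = 11−27+18 = 2.

facets=18 area=1042.464


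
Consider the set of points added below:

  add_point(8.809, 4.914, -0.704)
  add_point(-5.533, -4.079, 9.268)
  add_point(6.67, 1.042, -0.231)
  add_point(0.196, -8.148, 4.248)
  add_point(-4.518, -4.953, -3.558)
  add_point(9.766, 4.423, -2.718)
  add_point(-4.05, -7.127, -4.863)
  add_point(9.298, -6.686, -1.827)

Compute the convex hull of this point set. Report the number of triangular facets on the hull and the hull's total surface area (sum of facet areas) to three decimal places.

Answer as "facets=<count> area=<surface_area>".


7 of the 8 inputs are extreme points: [0, 1, 3, 4, 5, 6, 7].

Facet areas (half cross-product norm):
  f1: (p6, p3, p1) → 42.7646
  f2: (p4, p6, p1) → 13.6043
  f3: (p4, p6, p5) → 20.7770
  f4: (p7, p3, p1) → 28.3220
  f5: (p7, p6, p5) → 76.2694
  f6: (p7, p6, p3) → 55.0263
  f7: (p0, p7, p1) → 106.1907
  f8: (p0, p7, p5) → 12.6324
  f9: (p0, p4, p1) → 107.3273
  f10: (p0, p4, p5) → 19.1783
Σ area = 482.092

Euler characteristic 7−15+10 = 2 ✓

facets=10 area=482.092


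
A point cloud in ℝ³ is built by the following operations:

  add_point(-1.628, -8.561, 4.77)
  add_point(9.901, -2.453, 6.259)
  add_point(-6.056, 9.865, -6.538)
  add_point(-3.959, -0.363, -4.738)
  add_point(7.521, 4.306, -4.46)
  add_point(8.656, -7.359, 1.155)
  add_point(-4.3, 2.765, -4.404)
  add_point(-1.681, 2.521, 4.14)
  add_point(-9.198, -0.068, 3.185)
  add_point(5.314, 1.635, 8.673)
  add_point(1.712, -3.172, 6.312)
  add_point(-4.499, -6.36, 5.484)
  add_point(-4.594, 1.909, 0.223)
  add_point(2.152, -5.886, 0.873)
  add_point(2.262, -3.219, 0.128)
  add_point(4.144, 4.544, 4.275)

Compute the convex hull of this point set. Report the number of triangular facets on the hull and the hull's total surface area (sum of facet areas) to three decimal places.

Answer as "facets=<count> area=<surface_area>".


facets=18 area=785.763

11 of the 16 inputs are extreme points: [0, 1, 2, 3, 4, 5, 7, 8, 9, 11, 15].

Facet areas (half cross-product norm):
  f1: (p5, p0, p1) → 39.4159
  f2: (p9, p0, p1) → 41.6040
  f3: (p3, p2, p8) → 50.3412
  f4: (p3, p5, p0) → 69.2812
  f5: (p4, p5, p1) → 44.6905
  f6: (p4, p9, p1) → 42.0843
  f7: (p4, p3, p2) → 64.6369
  f8: (p4, p3, p5) → 78.0429
  f9: (p7, p2, p8) → 53.4255
  f10: (p7, p9, p8) → 19.5084
  f11: (p7, p9, p2) → 38.1881
  f12: (p11, p9, p8) → 53.3814
  f13: (p11, p9, p0) → 23.7056
  f14: (p11, p3, p8) → 38.6600
  f15: (p11, p3, p0) → 21.7644
  f16: (p15, p9, p2) → 20.3222
  f17: (p15, p4, p2) → 67.8715
  f18: (p15, p4, p9) → 18.8393
Σ area = 785.763

Euler characteristic 11−27+18 = 2 ✓


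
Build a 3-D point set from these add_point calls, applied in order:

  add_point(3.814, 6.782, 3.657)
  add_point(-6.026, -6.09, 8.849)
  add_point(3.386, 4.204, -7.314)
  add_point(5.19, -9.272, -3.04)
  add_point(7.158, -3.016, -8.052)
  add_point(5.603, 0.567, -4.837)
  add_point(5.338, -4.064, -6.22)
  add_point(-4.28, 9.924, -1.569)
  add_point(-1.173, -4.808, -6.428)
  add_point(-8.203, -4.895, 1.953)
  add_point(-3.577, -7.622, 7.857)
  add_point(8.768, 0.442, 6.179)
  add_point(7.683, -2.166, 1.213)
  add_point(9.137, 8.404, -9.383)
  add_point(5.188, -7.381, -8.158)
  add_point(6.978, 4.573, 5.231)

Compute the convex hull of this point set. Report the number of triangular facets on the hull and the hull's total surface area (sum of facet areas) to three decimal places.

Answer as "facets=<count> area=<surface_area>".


Points on the hull: [0, 1, 2, 3, 4, 7, 8, 9, 10, 11, 13, 14, 15] (13 of 16).

Triangle areas on the boundary:
  f1: (p7, p1, p9) → 55.1620
  f2: (p8, p7, p9) → 80.9275
  f3: (p10, p3, p9) → 55.3635
  f4: (p10, p1, p9) → 11.1921
  f5: (p14, p8, p13) → 57.3460
  f6: (p14, p3, p9) → 39.8585
  f7: (p14, p8, p9) → 25.0616
  f8: (p2, p7, p13) → 38.1627
  f9: (p2, p8, p13) → 18.0939
  f10: (p2, p8, p7) → 56.2659
  f11: (p0, p7, p1) → 85.9969
  f12: (p0, p15, p1) → 35.3468
  f13: (p0, p7, p13) → 70.2372
  f14: (p0, p15, p13) → 29.3185
  f15: (p11, p10, p1) → 20.4489
  f16: (p11, p15, p1) → 37.6754
  f17: (p11, p10, p3) → 87.8409
  f18: (p11, p15, p13) → 32.6486
  f19: (p4, p14, p3) → 12.4867
  f20: (p4, p11, p3) → 56.1799
  f21: (p4, p14, p13) → 7.8959
  f22: (p4, p11, p13) → 85.1190
Σ area = 998.629

Euler characteristic 13−33+22 = 2 ✓

facets=22 area=998.629
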